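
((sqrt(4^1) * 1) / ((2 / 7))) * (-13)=-91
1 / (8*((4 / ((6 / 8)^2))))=9 / 512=0.02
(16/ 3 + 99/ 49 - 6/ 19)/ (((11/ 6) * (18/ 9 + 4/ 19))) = 1787/ 1029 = 1.74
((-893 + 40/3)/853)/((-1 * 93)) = 2639/237987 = 0.01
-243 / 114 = -81 / 38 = -2.13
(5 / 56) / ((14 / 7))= 5 / 112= 0.04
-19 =-19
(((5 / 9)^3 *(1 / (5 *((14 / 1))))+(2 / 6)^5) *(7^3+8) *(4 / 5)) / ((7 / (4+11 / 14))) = 58357 / 46305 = 1.26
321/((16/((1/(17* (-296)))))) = -321/80512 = -0.00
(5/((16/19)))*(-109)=-10355/16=-647.19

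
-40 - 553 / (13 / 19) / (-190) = -4647 / 130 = -35.75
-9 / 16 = -0.56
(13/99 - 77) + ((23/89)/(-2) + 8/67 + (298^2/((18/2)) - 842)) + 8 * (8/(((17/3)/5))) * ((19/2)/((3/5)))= 65850106627/6690486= 9842.35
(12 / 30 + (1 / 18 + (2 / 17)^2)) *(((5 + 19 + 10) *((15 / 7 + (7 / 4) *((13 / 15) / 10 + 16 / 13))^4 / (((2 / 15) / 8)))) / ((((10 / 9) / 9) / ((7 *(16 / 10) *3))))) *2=42486823542839319868109489 / 208173988750000000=204092854.24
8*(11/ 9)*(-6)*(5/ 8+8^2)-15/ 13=-147907/ 39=-3792.49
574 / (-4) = -143.50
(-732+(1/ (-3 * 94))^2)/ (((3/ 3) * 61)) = -58211567/ 4850964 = -12.00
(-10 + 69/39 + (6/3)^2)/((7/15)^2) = -19.43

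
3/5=0.60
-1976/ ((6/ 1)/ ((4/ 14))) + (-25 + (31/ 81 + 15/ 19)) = -1270385/ 10773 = -117.92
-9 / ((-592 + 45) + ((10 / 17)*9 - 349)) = 153 / 15142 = 0.01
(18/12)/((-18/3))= -1/4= -0.25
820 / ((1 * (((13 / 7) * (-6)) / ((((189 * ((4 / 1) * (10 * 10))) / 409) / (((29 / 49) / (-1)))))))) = 3543876000 / 154193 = 22983.38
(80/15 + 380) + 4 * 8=1252/3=417.33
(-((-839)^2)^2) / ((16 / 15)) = -7432571613615 / 16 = -464535725850.94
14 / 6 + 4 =19 / 3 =6.33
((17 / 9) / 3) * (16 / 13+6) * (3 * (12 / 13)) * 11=138.68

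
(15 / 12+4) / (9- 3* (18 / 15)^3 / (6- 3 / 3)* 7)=4375 / 1452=3.01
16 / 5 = 3.20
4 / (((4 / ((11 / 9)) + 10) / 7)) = 154 / 73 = 2.11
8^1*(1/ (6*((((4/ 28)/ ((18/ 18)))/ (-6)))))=-56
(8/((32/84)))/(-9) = -7/3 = -2.33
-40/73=-0.55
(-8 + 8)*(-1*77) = 0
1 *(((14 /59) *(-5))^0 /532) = 0.00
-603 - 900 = -1503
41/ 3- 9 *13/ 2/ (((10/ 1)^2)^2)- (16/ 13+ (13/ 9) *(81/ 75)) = 8478637/ 780000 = 10.87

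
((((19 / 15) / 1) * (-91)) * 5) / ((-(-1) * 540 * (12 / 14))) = -12103 / 9720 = -1.25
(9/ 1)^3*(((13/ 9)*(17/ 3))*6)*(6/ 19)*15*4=12888720/ 19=678353.68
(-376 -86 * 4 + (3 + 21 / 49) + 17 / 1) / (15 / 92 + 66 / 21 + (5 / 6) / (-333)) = -450073476 / 2125261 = -211.77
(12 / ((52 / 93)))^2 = 77841 / 169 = 460.60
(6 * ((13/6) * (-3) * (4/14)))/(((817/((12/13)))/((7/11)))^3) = -508032/122667899775707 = -0.00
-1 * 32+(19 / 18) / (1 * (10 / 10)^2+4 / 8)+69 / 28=-21797 / 756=-28.83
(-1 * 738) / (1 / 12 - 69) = 8856 / 827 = 10.71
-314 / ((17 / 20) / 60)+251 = -372533 / 17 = -21913.71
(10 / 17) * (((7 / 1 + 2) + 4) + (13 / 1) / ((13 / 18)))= 310 / 17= 18.24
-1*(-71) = 71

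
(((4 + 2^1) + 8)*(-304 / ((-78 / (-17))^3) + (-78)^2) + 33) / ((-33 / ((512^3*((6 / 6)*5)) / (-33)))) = 3390271999128371200 / 64598391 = 52482297881.51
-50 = -50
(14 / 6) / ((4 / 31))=217 / 12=18.08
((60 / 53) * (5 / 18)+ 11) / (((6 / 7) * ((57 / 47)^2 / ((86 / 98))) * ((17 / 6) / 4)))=11.12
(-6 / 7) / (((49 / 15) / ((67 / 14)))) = -3015 / 2401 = -1.26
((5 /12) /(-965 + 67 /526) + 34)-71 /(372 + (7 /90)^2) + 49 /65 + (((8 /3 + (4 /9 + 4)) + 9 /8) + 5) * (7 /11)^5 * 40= 25881310173728369115949 /288164207775986775090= 89.81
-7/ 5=-1.40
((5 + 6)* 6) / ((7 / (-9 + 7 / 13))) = -7260 / 91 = -79.78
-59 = -59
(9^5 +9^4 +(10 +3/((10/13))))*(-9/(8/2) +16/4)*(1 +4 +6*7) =215902631/40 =5397565.78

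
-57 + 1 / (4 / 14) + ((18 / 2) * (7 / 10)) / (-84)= -2143 / 40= -53.58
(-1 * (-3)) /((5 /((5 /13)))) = 3 /13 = 0.23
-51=-51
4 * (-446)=-1784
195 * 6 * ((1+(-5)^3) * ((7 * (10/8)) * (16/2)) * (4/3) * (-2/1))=27081600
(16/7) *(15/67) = 240/469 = 0.51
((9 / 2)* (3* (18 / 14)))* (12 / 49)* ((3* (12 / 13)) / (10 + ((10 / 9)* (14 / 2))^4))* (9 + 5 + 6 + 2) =3788111448 / 53676572495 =0.07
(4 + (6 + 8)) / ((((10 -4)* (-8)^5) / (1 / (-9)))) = 0.00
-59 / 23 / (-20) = 59 / 460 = 0.13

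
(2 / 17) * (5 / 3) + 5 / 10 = 71 / 102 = 0.70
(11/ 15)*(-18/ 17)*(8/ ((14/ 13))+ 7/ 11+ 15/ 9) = -7.56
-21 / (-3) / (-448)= -1 / 64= -0.02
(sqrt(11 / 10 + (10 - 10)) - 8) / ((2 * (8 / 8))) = -4 + sqrt(110) / 20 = -3.48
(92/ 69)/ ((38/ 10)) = 20/ 57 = 0.35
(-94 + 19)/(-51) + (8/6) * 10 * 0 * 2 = 25/17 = 1.47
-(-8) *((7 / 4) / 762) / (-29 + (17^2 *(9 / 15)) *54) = 35 / 17782413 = 0.00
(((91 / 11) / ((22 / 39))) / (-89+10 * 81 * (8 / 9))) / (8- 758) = -1183 / 38175500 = -0.00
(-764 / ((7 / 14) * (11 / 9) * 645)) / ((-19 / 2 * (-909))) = -3056 / 13615305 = -0.00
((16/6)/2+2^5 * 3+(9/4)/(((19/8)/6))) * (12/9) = 23488/171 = 137.36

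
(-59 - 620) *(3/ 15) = -679/ 5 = -135.80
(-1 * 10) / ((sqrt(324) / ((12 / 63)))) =-20 / 189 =-0.11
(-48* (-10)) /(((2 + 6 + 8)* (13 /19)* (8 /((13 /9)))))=95 /12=7.92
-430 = -430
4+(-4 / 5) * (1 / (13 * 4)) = 259 / 65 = 3.98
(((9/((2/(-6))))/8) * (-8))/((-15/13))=-117/5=-23.40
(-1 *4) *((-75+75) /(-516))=0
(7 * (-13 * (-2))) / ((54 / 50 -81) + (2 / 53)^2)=-491575 / 215857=-2.28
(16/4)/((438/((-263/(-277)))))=526/60663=0.01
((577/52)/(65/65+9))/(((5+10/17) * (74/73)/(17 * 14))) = 85210783/1827800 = 46.62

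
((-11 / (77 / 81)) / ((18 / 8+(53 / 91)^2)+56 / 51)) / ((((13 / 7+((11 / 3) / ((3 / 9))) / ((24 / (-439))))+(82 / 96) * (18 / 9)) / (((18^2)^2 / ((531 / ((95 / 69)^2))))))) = 3200959495843200 / 537938112878683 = 5.95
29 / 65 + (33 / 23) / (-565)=74942 / 168935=0.44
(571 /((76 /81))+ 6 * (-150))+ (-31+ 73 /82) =-1001931 /3116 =-321.54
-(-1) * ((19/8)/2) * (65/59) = 1235/944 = 1.31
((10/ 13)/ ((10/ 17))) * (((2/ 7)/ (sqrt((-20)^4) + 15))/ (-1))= -34/ 37765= -0.00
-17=-17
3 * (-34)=-102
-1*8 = -8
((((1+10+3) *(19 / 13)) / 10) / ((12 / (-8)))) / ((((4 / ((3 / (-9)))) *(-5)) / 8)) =-532 / 2925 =-0.18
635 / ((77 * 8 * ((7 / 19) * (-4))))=-12065 / 17248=-0.70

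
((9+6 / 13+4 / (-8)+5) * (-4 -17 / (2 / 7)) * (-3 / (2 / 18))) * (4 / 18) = 138303 / 26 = 5319.35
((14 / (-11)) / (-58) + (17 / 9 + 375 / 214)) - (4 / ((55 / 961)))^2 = -824698547969 / 168958350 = -4881.08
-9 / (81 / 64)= -64 / 9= -7.11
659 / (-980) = -659 / 980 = -0.67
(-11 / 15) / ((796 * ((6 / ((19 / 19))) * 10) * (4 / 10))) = -11 / 286560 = -0.00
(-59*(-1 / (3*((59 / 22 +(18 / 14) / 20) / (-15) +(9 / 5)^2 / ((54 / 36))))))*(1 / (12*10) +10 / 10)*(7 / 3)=19239605 / 822006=23.41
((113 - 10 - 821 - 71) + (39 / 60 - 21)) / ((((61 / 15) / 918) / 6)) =-66868497 / 61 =-1096204.87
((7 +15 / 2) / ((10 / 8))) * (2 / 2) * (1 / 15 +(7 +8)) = 13108 / 75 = 174.77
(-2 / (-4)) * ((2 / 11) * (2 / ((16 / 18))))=9 / 44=0.20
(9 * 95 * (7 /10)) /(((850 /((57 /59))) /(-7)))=-477603 /100300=-4.76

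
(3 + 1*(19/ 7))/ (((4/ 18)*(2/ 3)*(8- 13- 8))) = -270/ 91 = -2.97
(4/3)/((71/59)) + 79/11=19423/2343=8.29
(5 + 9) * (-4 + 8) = 56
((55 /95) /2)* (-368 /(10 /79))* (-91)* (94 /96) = 85484399 /1140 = 74986.31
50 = 50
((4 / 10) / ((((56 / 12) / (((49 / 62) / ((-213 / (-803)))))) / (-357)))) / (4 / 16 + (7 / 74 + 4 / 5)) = -79.65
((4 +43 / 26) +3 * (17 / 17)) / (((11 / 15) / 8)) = 13500 / 143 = 94.41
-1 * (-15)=15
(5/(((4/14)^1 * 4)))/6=35/48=0.73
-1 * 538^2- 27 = -289471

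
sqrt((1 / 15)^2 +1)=sqrt(226) / 15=1.00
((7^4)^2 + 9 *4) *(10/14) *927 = 26720019495/7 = 3817145642.14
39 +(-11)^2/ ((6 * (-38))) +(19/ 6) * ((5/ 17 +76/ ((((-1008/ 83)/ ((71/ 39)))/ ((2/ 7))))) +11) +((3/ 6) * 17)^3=90402315683/ 133326648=678.05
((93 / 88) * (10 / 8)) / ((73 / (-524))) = -60915 / 6424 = -9.48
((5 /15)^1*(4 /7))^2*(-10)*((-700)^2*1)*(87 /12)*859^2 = -8559419600000 /9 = -951046622222.22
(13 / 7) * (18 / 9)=26 / 7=3.71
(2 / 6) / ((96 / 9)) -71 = -2271 / 32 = -70.97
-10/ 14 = -5/ 7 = -0.71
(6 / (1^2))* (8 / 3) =16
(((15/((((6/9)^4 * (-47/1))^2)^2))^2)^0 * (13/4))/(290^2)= 13/336400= 0.00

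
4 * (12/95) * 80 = 768/19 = 40.42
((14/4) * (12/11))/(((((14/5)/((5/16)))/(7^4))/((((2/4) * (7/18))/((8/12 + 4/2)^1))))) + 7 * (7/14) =439887/5632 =78.10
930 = 930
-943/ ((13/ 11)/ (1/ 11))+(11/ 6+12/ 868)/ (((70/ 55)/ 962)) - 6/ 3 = 156591649/ 118482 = 1321.65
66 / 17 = 3.88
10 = 10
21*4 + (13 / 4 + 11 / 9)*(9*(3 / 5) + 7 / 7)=5068 / 45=112.62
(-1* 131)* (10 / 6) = -655 / 3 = -218.33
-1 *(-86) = 86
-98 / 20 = -49 / 10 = -4.90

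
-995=-995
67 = 67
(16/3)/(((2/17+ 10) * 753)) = 68/97137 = 0.00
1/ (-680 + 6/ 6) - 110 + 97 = -8828/ 679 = -13.00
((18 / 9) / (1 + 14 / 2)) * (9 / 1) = 9 / 4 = 2.25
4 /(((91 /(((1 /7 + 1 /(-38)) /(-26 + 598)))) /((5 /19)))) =155 /65767702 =0.00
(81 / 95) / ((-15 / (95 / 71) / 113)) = -3051 / 355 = -8.59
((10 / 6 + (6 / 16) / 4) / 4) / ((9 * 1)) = 169 / 3456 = 0.05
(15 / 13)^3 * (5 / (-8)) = -16875 / 17576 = -0.96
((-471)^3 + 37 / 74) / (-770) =208974221 / 1540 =135697.55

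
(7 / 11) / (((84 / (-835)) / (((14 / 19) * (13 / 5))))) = -15197 / 1254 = -12.12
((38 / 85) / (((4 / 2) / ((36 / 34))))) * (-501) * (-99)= 16962858 / 1445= 11739.00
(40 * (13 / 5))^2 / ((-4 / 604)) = -1633216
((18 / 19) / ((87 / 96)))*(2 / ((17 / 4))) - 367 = -366.51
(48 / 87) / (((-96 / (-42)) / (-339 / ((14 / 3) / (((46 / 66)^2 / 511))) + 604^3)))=190741468479999 / 3586198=53187656.81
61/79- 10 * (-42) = 33241/79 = 420.77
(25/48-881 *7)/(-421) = 14.65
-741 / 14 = -52.93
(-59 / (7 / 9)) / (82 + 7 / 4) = -2124 / 2345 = -0.91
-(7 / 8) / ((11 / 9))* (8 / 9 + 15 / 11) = -1561 / 968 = -1.61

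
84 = 84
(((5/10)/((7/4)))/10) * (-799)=-799/35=-22.83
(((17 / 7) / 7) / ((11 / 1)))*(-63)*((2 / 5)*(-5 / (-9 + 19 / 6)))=-1836 / 2695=-0.68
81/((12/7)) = 189/4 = 47.25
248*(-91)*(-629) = 14195272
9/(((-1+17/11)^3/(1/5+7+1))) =54571/120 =454.76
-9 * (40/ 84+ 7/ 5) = -591/ 35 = -16.89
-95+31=-64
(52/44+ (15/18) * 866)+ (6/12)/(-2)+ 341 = 140395/132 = 1063.60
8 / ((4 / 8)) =16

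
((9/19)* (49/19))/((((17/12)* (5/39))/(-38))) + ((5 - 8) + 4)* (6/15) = -82426/323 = -255.19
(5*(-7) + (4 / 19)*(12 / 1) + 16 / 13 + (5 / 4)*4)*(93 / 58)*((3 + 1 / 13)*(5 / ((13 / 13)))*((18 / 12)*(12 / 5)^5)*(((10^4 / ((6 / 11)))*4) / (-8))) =66001055662080 / 93119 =708781834.66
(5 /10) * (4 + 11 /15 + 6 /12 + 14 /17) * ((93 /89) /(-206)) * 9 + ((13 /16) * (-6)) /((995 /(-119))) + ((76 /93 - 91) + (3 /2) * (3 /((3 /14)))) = -792992605097 /11536449492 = -68.74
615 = 615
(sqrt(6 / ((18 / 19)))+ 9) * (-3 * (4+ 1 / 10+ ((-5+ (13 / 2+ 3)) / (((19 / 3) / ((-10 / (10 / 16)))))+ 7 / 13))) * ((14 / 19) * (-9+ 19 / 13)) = -307891206 / 305045 - 11403378 * sqrt(57) / 305045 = -1291.56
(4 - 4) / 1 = 0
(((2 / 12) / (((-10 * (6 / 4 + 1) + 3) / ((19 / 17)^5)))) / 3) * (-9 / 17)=2476099 / 1062053036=0.00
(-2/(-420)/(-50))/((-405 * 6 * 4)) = 1/102060000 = 0.00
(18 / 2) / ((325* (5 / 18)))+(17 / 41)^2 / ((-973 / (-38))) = 282815056 / 2657871125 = 0.11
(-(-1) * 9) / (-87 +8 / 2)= -9 / 83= -0.11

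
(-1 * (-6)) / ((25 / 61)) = 366 / 25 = 14.64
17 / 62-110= -6803 / 62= -109.73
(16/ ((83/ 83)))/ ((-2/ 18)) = -144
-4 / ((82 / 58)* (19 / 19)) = -116 / 41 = -2.83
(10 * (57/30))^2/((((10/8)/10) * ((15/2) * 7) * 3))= 5776/315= 18.34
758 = 758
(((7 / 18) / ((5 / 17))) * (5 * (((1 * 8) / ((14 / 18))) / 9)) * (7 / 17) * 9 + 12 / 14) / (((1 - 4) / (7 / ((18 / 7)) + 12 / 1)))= -26765 / 189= -141.61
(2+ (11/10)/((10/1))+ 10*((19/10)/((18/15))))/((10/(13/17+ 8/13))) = 328363/132600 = 2.48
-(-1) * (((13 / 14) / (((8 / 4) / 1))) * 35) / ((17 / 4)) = 65 / 17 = 3.82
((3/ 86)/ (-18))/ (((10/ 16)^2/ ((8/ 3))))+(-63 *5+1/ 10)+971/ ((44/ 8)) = -29451581/ 212850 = -138.37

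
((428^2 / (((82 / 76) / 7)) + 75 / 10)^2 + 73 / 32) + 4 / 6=227937123719923939 / 161376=1412459868381.44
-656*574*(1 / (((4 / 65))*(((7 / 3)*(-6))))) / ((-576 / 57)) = -2076035 / 48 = -43250.73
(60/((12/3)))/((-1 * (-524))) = 15/524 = 0.03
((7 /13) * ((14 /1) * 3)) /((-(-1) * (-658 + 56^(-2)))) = -307328 /8941777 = -0.03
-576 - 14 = -590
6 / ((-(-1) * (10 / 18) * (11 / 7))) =6.87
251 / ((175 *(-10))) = -251 / 1750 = -0.14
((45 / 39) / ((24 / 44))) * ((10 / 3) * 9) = 825 / 13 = 63.46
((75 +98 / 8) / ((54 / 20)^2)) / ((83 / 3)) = 8725 / 20169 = 0.43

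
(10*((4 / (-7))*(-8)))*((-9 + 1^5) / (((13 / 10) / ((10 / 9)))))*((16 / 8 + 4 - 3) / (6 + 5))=-256000 / 3003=-85.25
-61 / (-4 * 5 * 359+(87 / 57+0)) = 1159 / 136391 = 0.01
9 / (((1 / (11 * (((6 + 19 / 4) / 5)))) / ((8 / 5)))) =8514 / 25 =340.56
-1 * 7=-7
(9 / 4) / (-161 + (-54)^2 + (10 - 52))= 9 / 10852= 0.00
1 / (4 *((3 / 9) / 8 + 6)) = 6 / 145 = 0.04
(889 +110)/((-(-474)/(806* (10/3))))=447330/79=5662.41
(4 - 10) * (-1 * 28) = 168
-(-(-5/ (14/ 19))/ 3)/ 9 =-0.25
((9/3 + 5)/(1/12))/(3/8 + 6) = 256/17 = 15.06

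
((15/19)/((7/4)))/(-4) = -15/133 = -0.11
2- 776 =-774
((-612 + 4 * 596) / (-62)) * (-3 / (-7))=-2658 / 217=-12.25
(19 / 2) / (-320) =-19 / 640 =-0.03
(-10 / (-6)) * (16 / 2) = 40 / 3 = 13.33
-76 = -76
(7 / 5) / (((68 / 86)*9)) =301 / 1530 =0.20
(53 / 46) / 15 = 53 / 690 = 0.08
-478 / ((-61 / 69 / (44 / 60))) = 120934 / 305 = 396.50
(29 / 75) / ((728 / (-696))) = -841 / 2275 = -0.37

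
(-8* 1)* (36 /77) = -288 /77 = -3.74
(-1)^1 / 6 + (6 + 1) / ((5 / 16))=667 / 30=22.23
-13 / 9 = -1.44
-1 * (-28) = 28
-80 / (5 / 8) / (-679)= 128 / 679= 0.19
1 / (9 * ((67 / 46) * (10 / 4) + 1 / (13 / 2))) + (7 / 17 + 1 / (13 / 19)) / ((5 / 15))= 3000074 / 531063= 5.65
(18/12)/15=1/10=0.10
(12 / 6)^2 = 4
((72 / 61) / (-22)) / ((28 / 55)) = -0.11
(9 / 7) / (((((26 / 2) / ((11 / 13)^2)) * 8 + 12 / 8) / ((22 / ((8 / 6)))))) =35937 / 248605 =0.14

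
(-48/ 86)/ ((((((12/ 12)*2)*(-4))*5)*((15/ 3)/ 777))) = 2331/ 1075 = 2.17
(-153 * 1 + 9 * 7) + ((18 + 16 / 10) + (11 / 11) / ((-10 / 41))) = -149 / 2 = -74.50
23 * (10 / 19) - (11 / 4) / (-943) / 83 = 72007689 / 5948444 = 12.11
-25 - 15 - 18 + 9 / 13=-745 / 13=-57.31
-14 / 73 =-0.19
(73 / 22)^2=11.01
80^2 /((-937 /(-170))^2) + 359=500150871 /877969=569.67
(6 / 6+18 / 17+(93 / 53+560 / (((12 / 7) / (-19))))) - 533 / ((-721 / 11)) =-12072663263 / 1948863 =-6194.72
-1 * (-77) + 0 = 77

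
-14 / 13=-1.08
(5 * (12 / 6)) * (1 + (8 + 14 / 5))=118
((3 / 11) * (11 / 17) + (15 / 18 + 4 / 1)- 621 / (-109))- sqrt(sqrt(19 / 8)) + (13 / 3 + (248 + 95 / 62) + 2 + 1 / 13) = 597368890 / 2240277- 38^(1 / 4) / 2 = 265.41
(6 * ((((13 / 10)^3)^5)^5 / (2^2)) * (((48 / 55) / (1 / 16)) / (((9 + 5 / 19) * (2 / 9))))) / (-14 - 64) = -13865177566821570977838701180306112250672934528145901887804254559244545573377623290057 / 302500000000000000000000000000000000000000000000000000000000000000000000000000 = -45835297.74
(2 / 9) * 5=10 / 9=1.11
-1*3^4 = -81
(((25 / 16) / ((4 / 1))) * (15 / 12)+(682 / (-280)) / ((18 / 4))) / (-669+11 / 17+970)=-72641 / 413521920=-0.00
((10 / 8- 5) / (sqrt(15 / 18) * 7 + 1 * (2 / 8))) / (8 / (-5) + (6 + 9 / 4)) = 900 / 260281- 600 * sqrt(30) / 37183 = -0.08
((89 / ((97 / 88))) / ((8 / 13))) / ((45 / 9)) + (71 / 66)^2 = 57883697 / 2112660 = 27.40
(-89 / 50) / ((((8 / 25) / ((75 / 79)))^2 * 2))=-12515625 / 1597696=-7.83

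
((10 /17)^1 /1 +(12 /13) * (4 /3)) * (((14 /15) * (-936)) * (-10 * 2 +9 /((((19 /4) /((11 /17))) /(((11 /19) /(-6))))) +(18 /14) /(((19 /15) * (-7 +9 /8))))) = 790540795584 /24517315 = 32244.18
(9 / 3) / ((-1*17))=-3 / 17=-0.18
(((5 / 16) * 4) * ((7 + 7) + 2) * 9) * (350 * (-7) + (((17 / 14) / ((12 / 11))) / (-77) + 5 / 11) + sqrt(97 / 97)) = -475118565 / 1078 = -440740.78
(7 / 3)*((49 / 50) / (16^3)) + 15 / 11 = 9219773 / 6758400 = 1.36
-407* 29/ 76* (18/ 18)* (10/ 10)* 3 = -35409/ 76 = -465.91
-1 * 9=-9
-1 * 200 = -200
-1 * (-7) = 7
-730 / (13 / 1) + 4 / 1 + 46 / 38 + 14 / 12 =-73769 / 1482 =-49.78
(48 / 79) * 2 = 96 / 79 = 1.22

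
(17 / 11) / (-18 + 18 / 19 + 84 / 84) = -323 / 3355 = -0.10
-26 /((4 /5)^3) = -1625 /32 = -50.78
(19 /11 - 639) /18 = -3505 /99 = -35.40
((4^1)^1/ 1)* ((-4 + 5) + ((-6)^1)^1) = -20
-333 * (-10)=3330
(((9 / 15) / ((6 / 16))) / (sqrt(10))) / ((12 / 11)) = 11 * sqrt(10) / 75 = 0.46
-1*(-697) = 697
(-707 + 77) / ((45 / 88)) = -1232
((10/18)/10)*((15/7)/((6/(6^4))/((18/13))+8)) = 3240/217819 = 0.01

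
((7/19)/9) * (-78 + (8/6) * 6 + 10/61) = -9940/3477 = -2.86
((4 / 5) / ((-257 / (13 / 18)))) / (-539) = 26 / 6233535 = 0.00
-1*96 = -96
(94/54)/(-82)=-47/2214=-0.02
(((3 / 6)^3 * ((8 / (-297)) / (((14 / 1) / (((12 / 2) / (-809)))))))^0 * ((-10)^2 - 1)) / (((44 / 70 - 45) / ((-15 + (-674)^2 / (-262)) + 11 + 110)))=738918180 / 203443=3632.06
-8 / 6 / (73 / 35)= -140 / 219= -0.64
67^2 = 4489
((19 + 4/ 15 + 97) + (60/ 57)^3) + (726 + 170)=104267056/ 102885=1013.43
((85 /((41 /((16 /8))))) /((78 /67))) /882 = 5695 /1410318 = 0.00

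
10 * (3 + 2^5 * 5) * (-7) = -11410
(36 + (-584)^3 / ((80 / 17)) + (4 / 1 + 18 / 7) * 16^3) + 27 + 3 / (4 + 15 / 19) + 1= -19245621123 / 455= -42298068.40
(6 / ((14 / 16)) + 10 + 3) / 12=139 / 84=1.65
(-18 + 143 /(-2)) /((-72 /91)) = 16289 /144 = 113.12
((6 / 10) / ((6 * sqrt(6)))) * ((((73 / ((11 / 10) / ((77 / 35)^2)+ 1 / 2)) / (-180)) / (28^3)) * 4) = -803 * sqrt(6) / 474163200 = -0.00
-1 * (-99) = 99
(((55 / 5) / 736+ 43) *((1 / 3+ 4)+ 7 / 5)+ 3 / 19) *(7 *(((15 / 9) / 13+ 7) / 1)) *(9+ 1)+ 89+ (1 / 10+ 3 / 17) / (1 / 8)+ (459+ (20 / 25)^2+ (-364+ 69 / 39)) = 3573077851489 / 28973100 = 123323.97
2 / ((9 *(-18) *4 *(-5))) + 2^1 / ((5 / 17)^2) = 187277 / 8100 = 23.12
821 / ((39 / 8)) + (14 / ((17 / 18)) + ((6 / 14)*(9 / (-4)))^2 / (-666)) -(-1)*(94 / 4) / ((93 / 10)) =221499884231 / 1192402848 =185.76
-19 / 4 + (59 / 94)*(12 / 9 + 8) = 625 / 564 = 1.11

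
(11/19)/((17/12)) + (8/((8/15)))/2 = 5109/646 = 7.91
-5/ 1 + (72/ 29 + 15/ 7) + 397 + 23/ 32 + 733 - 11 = 1119.34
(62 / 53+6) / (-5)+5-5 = -76 / 53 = -1.43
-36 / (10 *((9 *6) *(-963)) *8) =1 / 115560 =0.00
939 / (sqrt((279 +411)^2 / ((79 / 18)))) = 2.85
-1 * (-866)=866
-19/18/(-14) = 19/252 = 0.08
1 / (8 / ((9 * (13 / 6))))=39 / 16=2.44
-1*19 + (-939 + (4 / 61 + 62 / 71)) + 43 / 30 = -124164727 / 129930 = -955.63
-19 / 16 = -1.19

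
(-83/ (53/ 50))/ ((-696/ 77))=8.66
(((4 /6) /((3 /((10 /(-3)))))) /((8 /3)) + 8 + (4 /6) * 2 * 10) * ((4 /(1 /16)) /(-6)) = -6064 /27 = -224.59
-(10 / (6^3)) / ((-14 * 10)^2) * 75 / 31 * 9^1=-5 / 97216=-0.00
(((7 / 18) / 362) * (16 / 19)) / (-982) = -14 / 15196941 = -0.00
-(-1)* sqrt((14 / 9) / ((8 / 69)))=sqrt(483) / 6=3.66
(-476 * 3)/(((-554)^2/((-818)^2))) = -238877268/76729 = -3113.26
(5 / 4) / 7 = 5 / 28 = 0.18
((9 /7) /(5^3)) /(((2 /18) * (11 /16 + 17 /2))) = 432 /42875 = 0.01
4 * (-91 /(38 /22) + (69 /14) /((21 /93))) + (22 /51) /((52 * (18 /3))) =-914245543 /7407036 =-123.43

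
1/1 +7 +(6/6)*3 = 11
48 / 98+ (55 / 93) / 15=0.53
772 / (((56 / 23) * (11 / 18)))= 39951 / 77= 518.84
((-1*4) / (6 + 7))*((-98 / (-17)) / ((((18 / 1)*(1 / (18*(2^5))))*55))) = -12544 / 12155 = -1.03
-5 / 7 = -0.71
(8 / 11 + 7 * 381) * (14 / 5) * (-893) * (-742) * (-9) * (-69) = 33809528134116 / 11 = 3073593466737.82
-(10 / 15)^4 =-16 / 81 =-0.20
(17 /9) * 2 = 34 /9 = 3.78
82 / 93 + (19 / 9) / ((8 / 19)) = 13159 / 2232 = 5.90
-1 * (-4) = 4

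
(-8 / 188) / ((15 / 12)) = -8 / 235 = -0.03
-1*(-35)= 35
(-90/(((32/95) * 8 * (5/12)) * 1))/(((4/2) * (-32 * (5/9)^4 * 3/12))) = 3365793/64000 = 52.59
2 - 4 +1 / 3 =-5 / 3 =-1.67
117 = 117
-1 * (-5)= 5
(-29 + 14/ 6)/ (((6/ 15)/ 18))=-1200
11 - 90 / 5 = -7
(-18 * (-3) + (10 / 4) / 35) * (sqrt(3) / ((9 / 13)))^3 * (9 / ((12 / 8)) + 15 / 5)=7620.70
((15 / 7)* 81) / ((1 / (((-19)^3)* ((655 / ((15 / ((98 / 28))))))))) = -363904245 / 2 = -181952122.50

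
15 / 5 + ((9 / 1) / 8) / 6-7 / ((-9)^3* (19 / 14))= 707969 / 221616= 3.19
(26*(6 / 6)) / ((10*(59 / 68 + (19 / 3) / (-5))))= -2652 / 407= -6.52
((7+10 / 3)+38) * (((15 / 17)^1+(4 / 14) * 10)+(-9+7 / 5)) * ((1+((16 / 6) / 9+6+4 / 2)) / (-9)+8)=-112775809 / 86751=-1299.99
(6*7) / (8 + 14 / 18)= 378 / 79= 4.78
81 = 81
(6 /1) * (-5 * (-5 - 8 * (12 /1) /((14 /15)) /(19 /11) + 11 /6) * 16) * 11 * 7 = 44041360 /19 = 2317966.32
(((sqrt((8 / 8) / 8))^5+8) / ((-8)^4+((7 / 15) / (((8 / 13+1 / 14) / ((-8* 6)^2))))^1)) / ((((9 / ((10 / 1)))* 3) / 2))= 3125* sqrt(2) / 6114410496+3125 / 2985552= 0.00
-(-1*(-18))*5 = -90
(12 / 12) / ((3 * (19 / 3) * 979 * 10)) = 1 / 186010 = 0.00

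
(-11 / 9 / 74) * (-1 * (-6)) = -11 / 111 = -0.10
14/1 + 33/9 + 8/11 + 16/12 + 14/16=1813/88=20.60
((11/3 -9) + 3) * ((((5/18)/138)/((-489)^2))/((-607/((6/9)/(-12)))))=-35/19469363814792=-0.00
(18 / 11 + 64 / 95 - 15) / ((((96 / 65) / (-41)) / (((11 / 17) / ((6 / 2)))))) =7068113 / 93024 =75.98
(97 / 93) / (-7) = -97 / 651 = -0.15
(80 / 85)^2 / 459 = 256 / 132651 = 0.00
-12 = -12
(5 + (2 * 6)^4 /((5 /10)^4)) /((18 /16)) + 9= 2654329 /9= 294925.44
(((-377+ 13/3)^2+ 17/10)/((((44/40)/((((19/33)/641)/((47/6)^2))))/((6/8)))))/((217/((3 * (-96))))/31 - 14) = -68396678496/692010953711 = -0.10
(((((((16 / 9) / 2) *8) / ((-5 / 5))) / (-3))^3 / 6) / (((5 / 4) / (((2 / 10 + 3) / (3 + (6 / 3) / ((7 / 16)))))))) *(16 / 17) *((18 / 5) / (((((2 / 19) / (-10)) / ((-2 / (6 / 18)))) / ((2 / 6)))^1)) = 71403831296 / 147786525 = 483.16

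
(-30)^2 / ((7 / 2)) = 1800 / 7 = 257.14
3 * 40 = 120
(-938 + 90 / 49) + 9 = -45431 / 49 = -927.16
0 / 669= 0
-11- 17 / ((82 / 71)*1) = -2109 / 82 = -25.72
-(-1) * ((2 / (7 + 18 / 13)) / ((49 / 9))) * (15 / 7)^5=177693750 / 89766187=1.98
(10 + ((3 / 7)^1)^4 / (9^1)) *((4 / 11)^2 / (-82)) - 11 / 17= -134291555 / 202493137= -0.66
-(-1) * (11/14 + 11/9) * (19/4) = 4807/504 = 9.54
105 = 105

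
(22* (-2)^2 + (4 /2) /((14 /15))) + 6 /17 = 10769 /119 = 90.50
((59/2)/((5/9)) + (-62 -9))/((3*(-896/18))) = 0.12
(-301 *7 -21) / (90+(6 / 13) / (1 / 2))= -13832 / 591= -23.40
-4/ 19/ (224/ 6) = -3/ 532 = -0.01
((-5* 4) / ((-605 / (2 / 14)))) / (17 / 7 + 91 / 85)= 170 / 125961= 0.00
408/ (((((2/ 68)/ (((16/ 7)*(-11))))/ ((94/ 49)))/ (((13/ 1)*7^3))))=-2983478784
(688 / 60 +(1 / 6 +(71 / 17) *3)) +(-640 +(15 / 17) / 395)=-1459529 / 2370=-615.84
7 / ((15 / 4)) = 28 / 15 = 1.87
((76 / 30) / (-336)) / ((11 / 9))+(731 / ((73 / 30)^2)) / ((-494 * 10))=-126325597 / 4054090040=-0.03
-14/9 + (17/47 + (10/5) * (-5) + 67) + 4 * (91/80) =510613/8460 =60.36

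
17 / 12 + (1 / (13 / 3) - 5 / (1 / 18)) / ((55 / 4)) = -43861 / 8580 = -5.11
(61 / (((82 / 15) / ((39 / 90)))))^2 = 628849 / 26896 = 23.38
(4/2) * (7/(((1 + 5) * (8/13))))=91/24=3.79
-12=-12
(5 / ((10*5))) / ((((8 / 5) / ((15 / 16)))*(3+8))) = 15 / 2816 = 0.01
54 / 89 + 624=55590 / 89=624.61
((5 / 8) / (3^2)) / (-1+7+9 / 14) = 35 / 3348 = 0.01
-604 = -604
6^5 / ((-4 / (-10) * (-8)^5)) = -1215 / 2048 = -0.59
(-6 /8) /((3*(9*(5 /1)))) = -1 /180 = -0.01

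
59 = 59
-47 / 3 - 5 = -62 / 3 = -20.67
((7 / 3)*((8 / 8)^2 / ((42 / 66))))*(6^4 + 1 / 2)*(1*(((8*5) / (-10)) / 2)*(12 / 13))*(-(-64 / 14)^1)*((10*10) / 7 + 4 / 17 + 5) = -8481142912 / 10829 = -783188.01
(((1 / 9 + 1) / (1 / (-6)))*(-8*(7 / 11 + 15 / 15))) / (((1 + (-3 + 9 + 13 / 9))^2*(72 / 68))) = 4590 / 3971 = 1.16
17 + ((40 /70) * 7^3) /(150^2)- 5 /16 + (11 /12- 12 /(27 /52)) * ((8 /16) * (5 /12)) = 6519079 /540000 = 12.07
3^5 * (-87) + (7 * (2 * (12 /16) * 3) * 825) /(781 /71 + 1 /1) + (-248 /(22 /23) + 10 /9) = -15232961 /792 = -19233.54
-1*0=0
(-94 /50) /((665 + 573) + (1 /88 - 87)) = -4136 /2532225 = -0.00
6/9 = 2/3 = 0.67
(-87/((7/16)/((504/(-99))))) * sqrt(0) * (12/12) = 0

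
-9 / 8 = -1.12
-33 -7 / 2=-73 / 2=-36.50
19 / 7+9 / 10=3.61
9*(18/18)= 9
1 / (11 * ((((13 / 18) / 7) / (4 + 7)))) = 9.69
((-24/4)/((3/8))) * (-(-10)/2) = -80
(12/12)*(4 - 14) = -10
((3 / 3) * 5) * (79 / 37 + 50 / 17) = 15965 / 629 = 25.38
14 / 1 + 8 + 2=24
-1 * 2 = -2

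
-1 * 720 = -720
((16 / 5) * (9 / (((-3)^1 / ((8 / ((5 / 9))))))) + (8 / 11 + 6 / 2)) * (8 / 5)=-295928 / 1375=-215.22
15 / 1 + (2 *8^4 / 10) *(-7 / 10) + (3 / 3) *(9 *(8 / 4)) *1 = -13511 / 25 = -540.44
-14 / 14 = -1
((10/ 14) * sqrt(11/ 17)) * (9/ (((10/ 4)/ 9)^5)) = 17006112 * sqrt(187)/ 74375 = 3126.79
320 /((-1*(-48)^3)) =5 /1728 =0.00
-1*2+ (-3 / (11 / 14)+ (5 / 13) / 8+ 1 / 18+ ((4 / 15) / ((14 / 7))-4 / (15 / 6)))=-369689 / 51480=-7.18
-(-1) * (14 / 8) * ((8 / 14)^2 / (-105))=-4 / 735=-0.01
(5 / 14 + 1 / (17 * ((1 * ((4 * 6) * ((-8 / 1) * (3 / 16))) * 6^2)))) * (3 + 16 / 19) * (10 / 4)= 20101645 / 5860512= 3.43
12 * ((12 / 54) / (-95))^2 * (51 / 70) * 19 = 136 / 149625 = 0.00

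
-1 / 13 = -0.08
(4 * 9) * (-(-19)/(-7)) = -684/7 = -97.71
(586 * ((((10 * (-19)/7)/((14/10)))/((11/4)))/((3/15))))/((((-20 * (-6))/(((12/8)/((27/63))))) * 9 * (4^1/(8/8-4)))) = 139175/2772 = 50.21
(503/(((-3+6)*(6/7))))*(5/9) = 17605/162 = 108.67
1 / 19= 0.05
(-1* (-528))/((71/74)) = 39072/71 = 550.31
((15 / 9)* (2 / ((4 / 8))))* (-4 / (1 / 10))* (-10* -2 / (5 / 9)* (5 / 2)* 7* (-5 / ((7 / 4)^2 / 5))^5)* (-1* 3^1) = -737280000000000000 / 40353607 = -18270485709.00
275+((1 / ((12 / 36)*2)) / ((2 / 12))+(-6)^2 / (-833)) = 236536 / 833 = 283.96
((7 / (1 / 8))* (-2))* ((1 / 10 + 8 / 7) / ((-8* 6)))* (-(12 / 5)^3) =-25056 / 625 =-40.09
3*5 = 15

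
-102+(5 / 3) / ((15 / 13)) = -905 / 9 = -100.56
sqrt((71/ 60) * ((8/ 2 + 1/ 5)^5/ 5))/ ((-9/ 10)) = -49 * sqrt(2485)/ 125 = -19.54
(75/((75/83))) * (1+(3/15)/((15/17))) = 7636/75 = 101.81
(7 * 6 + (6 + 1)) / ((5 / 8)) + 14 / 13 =5166 / 65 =79.48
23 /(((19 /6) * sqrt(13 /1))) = 138 * sqrt(13) /247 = 2.01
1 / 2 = 0.50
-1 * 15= -15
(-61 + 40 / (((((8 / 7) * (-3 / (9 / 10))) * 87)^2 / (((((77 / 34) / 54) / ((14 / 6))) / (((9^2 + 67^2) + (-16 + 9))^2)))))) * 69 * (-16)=2405614368911482643 / 35721287255160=67344.00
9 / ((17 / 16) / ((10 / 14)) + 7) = 720 / 679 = 1.06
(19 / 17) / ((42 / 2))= 19 / 357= 0.05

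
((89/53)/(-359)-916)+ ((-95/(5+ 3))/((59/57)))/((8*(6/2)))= -65845571831/71845952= -916.48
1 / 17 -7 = -118 / 17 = -6.94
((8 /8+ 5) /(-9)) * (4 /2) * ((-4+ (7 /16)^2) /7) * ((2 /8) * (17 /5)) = 1105 /1792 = 0.62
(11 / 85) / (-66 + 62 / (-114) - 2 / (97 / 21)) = -0.00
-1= -1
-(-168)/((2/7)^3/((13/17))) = 93639/17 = 5508.18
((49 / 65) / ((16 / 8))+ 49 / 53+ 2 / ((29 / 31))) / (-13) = -0.26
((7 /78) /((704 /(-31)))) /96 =-217 /5271552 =-0.00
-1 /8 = -0.12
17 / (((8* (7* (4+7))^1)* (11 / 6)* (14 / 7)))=51 / 6776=0.01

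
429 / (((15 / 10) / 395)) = 112970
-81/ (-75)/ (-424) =-27/ 10600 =-0.00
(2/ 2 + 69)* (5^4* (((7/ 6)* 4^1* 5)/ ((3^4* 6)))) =2100.48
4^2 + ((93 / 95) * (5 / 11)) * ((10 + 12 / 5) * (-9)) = -35174 / 1045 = -33.66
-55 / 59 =-0.93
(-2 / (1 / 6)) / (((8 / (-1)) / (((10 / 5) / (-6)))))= -1 / 2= -0.50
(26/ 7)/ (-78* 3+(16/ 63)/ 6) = -0.02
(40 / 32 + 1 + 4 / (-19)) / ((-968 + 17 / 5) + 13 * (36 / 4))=-775 / 322088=-0.00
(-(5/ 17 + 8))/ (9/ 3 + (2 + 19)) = -47/ 136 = -0.35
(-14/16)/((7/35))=-35/8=-4.38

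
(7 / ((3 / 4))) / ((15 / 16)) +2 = 538 / 45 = 11.96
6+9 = 15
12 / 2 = 6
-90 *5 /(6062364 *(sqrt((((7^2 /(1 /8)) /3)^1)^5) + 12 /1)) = 5 /213817040149944- 48020 *sqrt(6) /309271075931169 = -0.00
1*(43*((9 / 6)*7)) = 903 / 2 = 451.50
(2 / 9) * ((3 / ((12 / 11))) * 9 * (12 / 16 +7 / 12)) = 22 / 3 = 7.33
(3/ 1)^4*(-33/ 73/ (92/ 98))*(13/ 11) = -154791/ 3358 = -46.10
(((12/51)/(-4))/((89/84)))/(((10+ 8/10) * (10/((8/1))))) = -56/13617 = -0.00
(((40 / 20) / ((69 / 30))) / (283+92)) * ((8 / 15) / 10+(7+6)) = 3916 / 129375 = 0.03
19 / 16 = 1.19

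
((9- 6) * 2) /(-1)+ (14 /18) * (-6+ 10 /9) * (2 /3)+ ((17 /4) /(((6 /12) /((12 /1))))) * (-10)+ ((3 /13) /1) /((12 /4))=-1028.46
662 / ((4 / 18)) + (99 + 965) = 4043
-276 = -276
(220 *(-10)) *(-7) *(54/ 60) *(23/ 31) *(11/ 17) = 6653.85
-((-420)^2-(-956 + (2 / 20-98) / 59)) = -104641019 / 590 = -177357.66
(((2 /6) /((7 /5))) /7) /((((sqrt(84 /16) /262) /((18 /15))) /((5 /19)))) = 5240* sqrt(21) /19551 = 1.23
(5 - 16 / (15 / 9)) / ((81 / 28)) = -644 / 405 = -1.59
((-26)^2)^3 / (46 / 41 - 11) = -12665546816 / 405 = -31272955.10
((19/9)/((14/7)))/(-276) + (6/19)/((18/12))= 19511/94392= 0.21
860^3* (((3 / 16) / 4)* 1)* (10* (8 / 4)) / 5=119260500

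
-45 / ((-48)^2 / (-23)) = 115 / 256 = 0.45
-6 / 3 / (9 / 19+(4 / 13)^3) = -83486 / 20989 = -3.98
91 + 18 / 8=373 / 4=93.25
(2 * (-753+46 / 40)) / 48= -15037 / 480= -31.33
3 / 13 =0.23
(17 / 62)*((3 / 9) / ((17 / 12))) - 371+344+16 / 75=-62129 / 2325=-26.72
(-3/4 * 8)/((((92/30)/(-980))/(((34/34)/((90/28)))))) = 596.52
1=1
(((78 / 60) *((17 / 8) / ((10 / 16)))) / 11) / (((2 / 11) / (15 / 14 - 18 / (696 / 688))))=-1500369 / 40600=-36.95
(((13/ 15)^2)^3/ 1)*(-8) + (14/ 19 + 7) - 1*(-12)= 3537809407/ 216421875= 16.35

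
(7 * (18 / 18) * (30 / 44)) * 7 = 735 / 22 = 33.41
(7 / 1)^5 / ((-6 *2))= -16807 / 12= -1400.58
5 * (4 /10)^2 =4 /5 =0.80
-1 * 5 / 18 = -5 / 18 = -0.28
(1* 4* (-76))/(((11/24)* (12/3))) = -1824/11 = -165.82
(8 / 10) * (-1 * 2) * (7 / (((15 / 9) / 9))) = -1512 / 25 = -60.48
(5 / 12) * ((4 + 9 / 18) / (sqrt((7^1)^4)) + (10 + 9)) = 9355 / 1176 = 7.95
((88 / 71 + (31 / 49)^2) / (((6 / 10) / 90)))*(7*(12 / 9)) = 55903800 / 24353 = 2295.56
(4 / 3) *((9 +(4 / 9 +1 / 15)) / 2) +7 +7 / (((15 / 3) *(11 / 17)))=23024 / 1485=15.50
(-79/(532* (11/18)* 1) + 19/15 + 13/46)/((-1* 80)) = -329663/20189400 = -0.02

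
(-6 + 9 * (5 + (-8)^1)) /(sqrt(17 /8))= -66 * sqrt(34) /17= -22.64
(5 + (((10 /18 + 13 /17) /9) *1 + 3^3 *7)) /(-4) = -48.54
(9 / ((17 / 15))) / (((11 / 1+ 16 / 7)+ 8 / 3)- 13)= 2835 / 1054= 2.69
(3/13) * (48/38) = 72/247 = 0.29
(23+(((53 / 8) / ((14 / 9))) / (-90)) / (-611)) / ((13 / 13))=23.00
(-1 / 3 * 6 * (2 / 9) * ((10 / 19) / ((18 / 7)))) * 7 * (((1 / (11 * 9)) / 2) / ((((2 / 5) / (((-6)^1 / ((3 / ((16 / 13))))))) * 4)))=9800 / 1980693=0.00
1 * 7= 7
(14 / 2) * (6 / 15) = 14 / 5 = 2.80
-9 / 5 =-1.80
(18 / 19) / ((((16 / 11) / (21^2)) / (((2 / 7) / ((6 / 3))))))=6237 / 152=41.03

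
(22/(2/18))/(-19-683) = -11/39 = -0.28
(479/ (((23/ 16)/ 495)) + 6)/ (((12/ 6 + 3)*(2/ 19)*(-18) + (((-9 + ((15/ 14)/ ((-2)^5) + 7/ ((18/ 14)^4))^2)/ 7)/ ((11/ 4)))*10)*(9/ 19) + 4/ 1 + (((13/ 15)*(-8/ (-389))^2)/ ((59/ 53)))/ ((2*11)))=-564883963249487776346120739840/ 3867603036879564903206873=-146055.31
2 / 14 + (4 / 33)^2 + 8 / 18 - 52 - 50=-772957 / 7623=-101.40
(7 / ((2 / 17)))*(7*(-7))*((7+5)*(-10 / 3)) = 116620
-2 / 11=-0.18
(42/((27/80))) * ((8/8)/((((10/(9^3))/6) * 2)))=27216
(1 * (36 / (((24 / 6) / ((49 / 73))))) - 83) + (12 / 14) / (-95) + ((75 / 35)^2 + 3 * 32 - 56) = -11001881 / 339815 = -32.38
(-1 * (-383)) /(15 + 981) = 383 /996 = 0.38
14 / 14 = 1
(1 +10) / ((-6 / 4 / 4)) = -29.33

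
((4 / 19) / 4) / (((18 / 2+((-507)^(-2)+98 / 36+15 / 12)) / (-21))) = -2399124 / 28157981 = -0.09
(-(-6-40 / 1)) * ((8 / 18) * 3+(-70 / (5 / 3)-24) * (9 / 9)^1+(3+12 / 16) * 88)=36616 / 3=12205.33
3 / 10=0.30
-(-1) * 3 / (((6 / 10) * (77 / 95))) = 475 / 77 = 6.17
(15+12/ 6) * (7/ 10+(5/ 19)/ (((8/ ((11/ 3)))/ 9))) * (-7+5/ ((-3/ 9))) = -253759/ 380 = -667.79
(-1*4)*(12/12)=-4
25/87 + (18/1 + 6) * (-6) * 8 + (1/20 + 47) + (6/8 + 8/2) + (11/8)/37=-141619967/128760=-1099.88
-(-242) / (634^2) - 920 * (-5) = 924498921 / 200978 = 4600.00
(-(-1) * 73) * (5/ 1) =365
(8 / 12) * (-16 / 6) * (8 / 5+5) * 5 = -176 / 3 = -58.67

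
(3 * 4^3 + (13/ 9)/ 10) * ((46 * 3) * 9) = 1193217/ 5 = 238643.40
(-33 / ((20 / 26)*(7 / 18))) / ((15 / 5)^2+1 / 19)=-73359 / 6020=-12.19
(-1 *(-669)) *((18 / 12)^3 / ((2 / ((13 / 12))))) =78273 / 64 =1223.02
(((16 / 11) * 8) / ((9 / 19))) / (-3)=-2432 / 297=-8.19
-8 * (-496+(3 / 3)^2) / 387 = 440 / 43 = 10.23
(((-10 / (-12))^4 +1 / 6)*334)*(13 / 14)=1825811 / 9072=201.26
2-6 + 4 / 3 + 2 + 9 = 25 / 3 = 8.33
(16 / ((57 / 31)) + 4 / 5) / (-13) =-2708 / 3705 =-0.73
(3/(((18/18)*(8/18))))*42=567/2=283.50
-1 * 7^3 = -343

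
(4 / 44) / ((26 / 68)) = 34 / 143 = 0.24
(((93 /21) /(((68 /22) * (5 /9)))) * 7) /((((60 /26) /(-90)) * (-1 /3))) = 359073 /170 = 2112.19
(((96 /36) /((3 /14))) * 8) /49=128 /63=2.03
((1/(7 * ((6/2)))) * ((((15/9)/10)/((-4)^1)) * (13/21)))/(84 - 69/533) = -6929/473136552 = -0.00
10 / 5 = 2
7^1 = 7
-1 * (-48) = 48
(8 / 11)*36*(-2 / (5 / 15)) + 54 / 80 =-68823 / 440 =-156.42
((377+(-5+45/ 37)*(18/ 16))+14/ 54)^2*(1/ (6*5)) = 555410977081/ 119760120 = 4637.70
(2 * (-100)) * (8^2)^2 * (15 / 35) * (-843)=2071756800 / 7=295965257.14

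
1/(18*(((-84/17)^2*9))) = 289/1143072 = 0.00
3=3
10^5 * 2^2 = 400000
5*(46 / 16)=115 / 8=14.38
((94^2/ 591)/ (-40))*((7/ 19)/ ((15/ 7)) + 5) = -1628033/ 842175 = -1.93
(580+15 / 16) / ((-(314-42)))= -9295 / 4352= -2.14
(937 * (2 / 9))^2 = 3511876 / 81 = 43356.49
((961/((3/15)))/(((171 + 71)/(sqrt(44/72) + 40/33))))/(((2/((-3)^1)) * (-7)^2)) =-48050/65219-4805 * sqrt(22)/47432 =-1.21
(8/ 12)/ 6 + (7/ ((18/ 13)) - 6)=-5/ 6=-0.83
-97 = -97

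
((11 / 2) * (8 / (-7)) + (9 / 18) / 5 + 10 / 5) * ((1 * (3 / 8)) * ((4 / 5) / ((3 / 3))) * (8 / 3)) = -586 / 175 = -3.35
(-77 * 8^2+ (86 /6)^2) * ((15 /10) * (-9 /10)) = 127509 /20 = 6375.45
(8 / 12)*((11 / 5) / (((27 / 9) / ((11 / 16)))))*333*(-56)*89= -2789171 / 5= -557834.20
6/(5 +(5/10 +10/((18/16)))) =108/259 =0.42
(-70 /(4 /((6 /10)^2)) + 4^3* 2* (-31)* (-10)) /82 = 396737 /820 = 483.83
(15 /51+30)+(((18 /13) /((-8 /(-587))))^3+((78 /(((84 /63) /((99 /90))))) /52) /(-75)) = 313338172107307 /298792000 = 1048683.27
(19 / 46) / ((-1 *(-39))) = 19 / 1794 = 0.01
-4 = -4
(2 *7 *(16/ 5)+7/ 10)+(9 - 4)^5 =6341/ 2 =3170.50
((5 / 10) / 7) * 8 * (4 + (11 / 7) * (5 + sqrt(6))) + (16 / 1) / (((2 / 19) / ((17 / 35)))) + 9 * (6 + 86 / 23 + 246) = 44 * sqrt(6) / 49 + 13424014 / 5635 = 2384.46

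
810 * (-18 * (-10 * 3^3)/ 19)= 3936600/ 19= 207189.47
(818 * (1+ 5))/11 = 4908/11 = 446.18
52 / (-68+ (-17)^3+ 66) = -52 / 4915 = -0.01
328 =328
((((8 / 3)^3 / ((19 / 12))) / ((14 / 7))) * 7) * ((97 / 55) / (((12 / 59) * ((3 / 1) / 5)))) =10255616 / 16929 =605.80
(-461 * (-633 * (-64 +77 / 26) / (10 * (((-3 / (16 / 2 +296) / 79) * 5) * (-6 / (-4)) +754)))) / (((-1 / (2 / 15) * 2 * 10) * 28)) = 0.56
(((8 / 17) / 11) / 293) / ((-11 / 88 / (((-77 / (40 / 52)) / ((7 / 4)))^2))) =-475904 / 124525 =-3.82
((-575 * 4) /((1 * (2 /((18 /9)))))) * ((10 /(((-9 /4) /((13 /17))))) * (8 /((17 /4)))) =38272000 /2601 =14714.34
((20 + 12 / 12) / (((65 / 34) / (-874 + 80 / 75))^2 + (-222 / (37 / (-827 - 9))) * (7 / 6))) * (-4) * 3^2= -149838805682496 / 1159863348641057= -0.13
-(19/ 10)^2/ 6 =-361/ 600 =-0.60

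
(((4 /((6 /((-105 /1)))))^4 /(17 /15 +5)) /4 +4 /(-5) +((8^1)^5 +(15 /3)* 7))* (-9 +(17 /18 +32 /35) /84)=-9080854.54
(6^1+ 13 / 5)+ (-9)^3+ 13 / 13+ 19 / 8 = -28681 / 40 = -717.02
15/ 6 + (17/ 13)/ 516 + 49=345479/ 6708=51.50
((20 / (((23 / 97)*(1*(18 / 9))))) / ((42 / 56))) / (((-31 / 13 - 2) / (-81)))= 453960 / 437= 1038.81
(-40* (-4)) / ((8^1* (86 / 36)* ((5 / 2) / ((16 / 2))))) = 1152 / 43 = 26.79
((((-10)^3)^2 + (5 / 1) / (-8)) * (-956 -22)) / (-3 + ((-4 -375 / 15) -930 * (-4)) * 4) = -3911997555 / 59044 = -66255.63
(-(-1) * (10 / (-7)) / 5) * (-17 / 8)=0.61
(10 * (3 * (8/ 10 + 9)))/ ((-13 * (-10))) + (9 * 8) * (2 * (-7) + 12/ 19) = -1185927/ 1235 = -960.26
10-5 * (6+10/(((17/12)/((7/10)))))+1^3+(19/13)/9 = -86608/1989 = -43.54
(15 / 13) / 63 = 5 / 273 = 0.02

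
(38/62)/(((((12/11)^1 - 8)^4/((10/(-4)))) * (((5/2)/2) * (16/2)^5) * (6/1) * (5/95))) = -0.00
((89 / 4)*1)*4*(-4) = -356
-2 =-2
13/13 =1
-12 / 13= -0.92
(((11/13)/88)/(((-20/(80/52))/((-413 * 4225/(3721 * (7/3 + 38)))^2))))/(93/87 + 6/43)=-0.08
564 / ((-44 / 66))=-846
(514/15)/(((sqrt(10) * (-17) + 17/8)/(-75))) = 20560/10863 + 164480 * sqrt(10)/10863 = 49.77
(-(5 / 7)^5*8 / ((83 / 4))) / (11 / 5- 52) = 500000 / 347350269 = 0.00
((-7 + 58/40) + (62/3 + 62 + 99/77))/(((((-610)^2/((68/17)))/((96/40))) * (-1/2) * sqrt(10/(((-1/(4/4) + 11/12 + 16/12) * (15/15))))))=-32929 * sqrt(2)/32558750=-0.00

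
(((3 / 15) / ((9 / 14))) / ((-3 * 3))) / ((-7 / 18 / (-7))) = -28 / 45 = -0.62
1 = 1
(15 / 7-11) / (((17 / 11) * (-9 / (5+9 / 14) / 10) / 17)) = 269390 / 441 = 610.86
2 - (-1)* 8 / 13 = 34 / 13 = 2.62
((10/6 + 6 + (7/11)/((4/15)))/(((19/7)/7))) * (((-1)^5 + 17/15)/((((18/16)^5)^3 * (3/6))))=1.18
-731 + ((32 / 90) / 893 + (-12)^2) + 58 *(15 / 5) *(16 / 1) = 88286461 / 40185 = 2197.00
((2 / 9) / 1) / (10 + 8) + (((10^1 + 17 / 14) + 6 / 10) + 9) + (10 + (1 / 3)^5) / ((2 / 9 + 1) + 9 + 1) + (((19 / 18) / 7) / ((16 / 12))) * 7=51562643 / 2290680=22.51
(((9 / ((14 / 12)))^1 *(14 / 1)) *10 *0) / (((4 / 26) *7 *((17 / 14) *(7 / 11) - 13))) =0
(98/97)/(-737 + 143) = -49/28809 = -0.00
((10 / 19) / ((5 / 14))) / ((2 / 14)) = 196 / 19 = 10.32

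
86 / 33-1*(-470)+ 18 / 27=5206 / 11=473.27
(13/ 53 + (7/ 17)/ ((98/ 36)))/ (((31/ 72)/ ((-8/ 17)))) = -0.43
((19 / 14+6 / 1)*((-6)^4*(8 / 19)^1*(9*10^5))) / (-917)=-480556800000 / 121961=-3940249.75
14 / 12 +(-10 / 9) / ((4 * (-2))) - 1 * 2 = -25 / 36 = -0.69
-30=-30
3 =3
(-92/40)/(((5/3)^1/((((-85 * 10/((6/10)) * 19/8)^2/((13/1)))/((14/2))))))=-1499729375/8736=-171672.32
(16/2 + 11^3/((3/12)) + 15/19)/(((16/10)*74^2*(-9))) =-506615/7491168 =-0.07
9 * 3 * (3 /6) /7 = 1.93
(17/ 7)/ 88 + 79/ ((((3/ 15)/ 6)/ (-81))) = -118253503/ 616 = -191969.97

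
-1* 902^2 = -813604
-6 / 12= -1 / 2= -0.50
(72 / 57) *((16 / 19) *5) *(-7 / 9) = -4480 / 1083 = -4.14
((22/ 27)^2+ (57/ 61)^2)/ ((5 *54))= 833897/ 146480886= 0.01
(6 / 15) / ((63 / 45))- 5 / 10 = -0.21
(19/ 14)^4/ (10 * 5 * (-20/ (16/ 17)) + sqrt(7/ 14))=-276932125/ 86736086584-130321 * sqrt(2)/ 86736086584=-0.00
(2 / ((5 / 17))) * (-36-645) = -23154 / 5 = -4630.80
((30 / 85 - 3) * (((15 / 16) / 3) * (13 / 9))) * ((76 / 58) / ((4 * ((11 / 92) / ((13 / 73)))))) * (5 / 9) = -9231625 / 28503288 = -0.32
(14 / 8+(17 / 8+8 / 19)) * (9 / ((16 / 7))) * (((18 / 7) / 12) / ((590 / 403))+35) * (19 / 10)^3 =615918703473 / 151040000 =4077.85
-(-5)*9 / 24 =1.88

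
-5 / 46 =-0.11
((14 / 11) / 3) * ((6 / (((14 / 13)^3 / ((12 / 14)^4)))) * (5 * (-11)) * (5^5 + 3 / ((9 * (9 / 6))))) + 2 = -22245971542 / 117649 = -189087.64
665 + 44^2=2601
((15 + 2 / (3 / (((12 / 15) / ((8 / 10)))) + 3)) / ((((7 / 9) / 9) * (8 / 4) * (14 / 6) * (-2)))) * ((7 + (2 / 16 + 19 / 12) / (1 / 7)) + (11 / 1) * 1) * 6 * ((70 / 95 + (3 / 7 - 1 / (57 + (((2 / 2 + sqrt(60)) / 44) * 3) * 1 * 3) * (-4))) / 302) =-22115189681289 / 1582112069776 + 29468934 * sqrt(15) / 5204316019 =-13.96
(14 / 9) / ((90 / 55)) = 77 / 81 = 0.95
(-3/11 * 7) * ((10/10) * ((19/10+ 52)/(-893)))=1029/8930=0.12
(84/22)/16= 21/88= 0.24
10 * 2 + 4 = 24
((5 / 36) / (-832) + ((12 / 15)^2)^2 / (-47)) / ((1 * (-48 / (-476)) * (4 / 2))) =-929935853 / 21116160000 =-0.04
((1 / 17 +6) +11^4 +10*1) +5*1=249255 / 17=14662.06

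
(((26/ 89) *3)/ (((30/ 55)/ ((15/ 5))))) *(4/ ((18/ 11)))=3146/ 267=11.78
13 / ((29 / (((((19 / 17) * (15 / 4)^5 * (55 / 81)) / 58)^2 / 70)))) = 249544775390625 / 413885085515776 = 0.60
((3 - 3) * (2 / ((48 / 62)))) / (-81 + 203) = 0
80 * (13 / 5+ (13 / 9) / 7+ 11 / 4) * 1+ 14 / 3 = 28298 / 63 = 449.17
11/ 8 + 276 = 2219/ 8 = 277.38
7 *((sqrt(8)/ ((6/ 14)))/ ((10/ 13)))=637 *sqrt(2)/ 15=60.06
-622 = -622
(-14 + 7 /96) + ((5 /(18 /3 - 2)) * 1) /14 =-9299 /672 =-13.84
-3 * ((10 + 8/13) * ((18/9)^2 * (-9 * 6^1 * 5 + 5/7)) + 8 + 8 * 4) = 239280/7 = 34182.86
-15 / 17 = -0.88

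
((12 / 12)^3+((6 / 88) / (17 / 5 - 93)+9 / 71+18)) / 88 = 26767831 / 123160576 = 0.22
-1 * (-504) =504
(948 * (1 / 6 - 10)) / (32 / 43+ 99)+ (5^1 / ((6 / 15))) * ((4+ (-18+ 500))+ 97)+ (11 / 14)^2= 6048146303 / 840644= 7194.66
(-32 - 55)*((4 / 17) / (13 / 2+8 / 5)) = -1160 / 459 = -2.53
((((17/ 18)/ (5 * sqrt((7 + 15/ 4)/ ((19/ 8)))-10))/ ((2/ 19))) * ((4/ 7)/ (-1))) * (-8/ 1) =49096/ 1575 + 1292 * sqrt(1634)/ 1575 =64.33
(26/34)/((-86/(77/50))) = -1001/73100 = -0.01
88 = 88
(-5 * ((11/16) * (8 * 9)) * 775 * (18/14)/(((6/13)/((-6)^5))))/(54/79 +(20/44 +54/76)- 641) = -960441997086000/147742399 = -6500787.88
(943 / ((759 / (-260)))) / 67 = -10660 / 2211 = -4.82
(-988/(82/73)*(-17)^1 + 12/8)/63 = 1226231/5166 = 237.37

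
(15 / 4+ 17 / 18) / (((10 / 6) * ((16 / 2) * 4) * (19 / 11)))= 1859 / 36480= 0.05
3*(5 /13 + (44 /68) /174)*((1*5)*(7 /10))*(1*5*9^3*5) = 1905077475 /25636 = 74312.59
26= 26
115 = 115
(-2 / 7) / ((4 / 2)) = -1 / 7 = -0.14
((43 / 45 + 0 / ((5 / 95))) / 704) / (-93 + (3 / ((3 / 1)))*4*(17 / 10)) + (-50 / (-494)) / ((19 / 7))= 477691001 / 12815719488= 0.04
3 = 3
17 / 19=0.89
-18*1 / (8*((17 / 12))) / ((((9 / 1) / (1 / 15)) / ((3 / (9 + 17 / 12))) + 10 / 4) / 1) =-108 / 32045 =-0.00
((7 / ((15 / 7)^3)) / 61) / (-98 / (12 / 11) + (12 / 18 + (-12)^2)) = 686 / 3225375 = 0.00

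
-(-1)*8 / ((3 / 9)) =24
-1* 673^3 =-304821217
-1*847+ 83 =-764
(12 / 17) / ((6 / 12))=24 / 17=1.41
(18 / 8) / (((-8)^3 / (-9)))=81 / 2048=0.04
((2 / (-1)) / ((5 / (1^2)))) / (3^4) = -2 / 405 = -0.00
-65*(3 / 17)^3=-1755 / 4913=-0.36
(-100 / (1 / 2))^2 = 40000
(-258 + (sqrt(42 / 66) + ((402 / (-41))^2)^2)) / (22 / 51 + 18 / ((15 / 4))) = 255 * sqrt(77) / 14674 + 3236817825945 / 1884782587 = 1717.50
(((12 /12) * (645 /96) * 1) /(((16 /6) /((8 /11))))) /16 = 645 /5632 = 0.11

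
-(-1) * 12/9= 4/3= 1.33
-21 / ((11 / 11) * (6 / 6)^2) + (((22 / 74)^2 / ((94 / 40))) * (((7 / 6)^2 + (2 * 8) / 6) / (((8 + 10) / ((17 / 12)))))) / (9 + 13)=-5253341689 / 250165584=-21.00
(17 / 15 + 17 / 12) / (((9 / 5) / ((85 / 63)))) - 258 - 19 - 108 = -289615 / 756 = -383.09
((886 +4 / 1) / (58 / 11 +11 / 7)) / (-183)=-0.71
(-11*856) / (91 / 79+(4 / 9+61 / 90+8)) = -66947760 / 73049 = -916.48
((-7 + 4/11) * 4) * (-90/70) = 34.13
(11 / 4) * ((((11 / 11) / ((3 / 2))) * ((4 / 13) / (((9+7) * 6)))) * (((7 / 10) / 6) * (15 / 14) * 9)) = 11 / 1664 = 0.01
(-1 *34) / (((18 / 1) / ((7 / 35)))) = -0.38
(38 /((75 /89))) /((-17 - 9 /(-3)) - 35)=-3382 /3675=-0.92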